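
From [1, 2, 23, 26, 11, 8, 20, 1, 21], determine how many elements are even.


Check each element:
  1 is odd
  2 is even
  23 is odd
  26 is even
  11 is odd
  8 is even
  20 is even
  1 is odd
  21 is odd
Evens: [2, 26, 8, 20]
Count of evens = 4
Final answer: 4


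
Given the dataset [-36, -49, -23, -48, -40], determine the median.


First, sort the list: [-49, -48, -40, -36, -23]
The list has 5 elements (odd count).
The middle index is 2 (0-based), and the element there is -40.
Final answer: -40


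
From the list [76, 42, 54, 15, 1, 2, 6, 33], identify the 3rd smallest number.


Sort ascending: [1, 2, 6, 15, 33, 42, 54, 76]
The 3rd element (1-indexed) is at index 2.
Value = 6
Final answer: 6


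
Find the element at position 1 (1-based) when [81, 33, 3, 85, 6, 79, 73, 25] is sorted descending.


Sort descending: [85, 81, 79, 73, 33, 25, 6, 3]
The 1st element (1-indexed) is at index 0.
Value = 85
Final answer: 85


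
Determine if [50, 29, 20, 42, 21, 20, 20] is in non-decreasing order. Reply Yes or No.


Check consecutive pairs:
  50 <= 29? False
  29 <= 20? False
  20 <= 42? True
  42 <= 21? False
  21 <= 20? False
  20 <= 20? True
4 consecutive pair(s) are out of order, so the list is not sorted.
Final answer: No


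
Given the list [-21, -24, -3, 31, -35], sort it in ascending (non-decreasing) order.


Original list: [-21, -24, -3, 31, -35]
Repeatedly take the smallest remaining element:
  Remaining [-21, -24, -3, 31, -35] -> smallest is -35
  Remaining [-21, -24, -3, 31] -> smallest is -24
  Remaining [-21, -3, 31] -> smallest is -21
  Remaining [-3, 31] -> smallest is -3
  Remaining [31] -> smallest is 31
Collecting the picks in order gives the sorted list.
Final answer: [-35, -24, -21, -3, 31]


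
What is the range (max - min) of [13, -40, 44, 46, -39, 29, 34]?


Maximum value: 46
Minimum value: -40
Range = 46 - (-40) = 86
Final answer: 86


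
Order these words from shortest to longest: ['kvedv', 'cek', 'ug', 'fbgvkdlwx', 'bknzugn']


Compute lengths:
  'kvedv' has length 5
  'cek' has length 3
  'ug' has length 2
  'fbgvkdlwx' has length 9
  'bknzugn' has length 7
Lengths in increasing order: 2 < 3 < 5 < 7 < 9
Listing the words in that order gives the answer.
Final answer: ['ug', 'cek', 'kvedv', 'bknzugn', 'fbgvkdlwx']


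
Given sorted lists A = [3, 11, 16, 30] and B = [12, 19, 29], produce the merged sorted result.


List A: [3, 11, 16, 30]
List B: [12, 19, 29]
Repeatedly compare the front elements and take the smaller:
  3 vs 12 -> take 3
  11 vs 12 -> take 11
  16 vs 12 -> take 12
  16 vs 19 -> take 16
  30 vs 19 -> take 19
  30 vs 29 -> take 29
  B is exhausted; append the rest of A: [30]
Final answer: [3, 11, 12, 16, 19, 29, 30]


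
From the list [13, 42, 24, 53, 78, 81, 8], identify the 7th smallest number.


Sort ascending: [8, 13, 24, 42, 53, 78, 81]
The 7th element (1-indexed) is at index 6.
Value = 81
Final answer: 81


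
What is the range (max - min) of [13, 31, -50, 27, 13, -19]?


Maximum value: 31
Minimum value: -50
Range = 31 - (-50) = 81
Final answer: 81


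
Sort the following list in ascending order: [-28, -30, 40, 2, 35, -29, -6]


Original list: [-28, -30, 40, 2, 35, -29, -6]
Repeatedly take the smallest remaining element:
  Remaining [-28, -30, 40, 2, 35, -29, -6] -> smallest is -30
  Remaining [-28, 40, 2, 35, -29, -6] -> smallest is -29
  Remaining [-28, 40, 2, 35, -6] -> smallest is -28
  Remaining [40, 2, 35, -6] -> smallest is -6
  Remaining [40, 2, 35] -> smallest is 2
  Remaining [40, 35] -> smallest is 35
  Remaining [40] -> smallest is 40
Collecting the picks in order gives the sorted list.
Final answer: [-30, -29, -28, -6, 2, 35, 40]


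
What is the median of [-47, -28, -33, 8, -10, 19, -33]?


First, sort the list: [-47, -33, -33, -28, -10, 8, 19]
The list has 7 elements (odd count).
The middle index is 3 (0-based), and the element there is -28.
Final answer: -28


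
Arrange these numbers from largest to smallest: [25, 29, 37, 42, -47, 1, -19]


Original list: [25, 29, 37, 42, -47, 1, -19]
Repeatedly take the largest remaining element:
  Remaining [25, 29, 37, 42, -47, 1, -19] -> largest is 42
  Remaining [25, 29, 37, -47, 1, -19] -> largest is 37
  Remaining [25, 29, -47, 1, -19] -> largest is 29
  Remaining [25, -47, 1, -19] -> largest is 25
  Remaining [-47, 1, -19] -> largest is 1
  Remaining [-47, -19] -> largest is -19
  Remaining [-47] -> largest is -47
Collecting the picks in order gives the descending list.
Final answer: [42, 37, 29, 25, 1, -19, -47]


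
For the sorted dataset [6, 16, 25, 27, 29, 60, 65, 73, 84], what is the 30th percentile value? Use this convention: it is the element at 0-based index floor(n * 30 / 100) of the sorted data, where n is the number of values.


The dataset has n = 9 elements.
Index = floor(9 * 30 / 100) = floor(270 / 100) = floor(2.7) = 2
Counting from index 0 in the sorted data, the element at index 2 is 25.
Final answer: 25


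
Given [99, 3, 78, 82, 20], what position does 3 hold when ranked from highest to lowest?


Sort descending: [99, 82, 78, 20, 3]
Find 3 in the sorted list.
3 is at position 5.
Final answer: 5


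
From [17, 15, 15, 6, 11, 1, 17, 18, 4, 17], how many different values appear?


List all unique values:
Distinct values: [1, 4, 6, 11, 15, 17, 18]
Count = 7
Final answer: 7


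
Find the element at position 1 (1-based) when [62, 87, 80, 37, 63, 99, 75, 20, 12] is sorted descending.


Sort descending: [99, 87, 80, 75, 63, 62, 37, 20, 12]
The 1st element (1-indexed) is at index 0.
Value = 99
Final answer: 99


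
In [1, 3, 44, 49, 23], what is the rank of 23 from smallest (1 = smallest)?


Sort ascending: [1, 3, 23, 44, 49]
Find 23 in the sorted list.
23 is at position 3 (1-indexed).
Final answer: 3


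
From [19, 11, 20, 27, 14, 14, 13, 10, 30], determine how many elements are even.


Check each element:
  19 is odd
  11 is odd
  20 is even
  27 is odd
  14 is even
  14 is even
  13 is odd
  10 is even
  30 is even
Evens: [20, 14, 14, 10, 30]
Count of evens = 5
Final answer: 5


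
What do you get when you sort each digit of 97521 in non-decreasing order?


The number 97521 has digits: 9, 7, 5, 2, 1
Sorted: 1, 2, 5, 7, 9
Joining the sorted digits gives the result.
Final answer: 12579


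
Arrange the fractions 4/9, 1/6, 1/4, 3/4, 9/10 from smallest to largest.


Convert to decimal for comparison:
  4/9 = 0.4444
  1/6 = 0.1667
  1/4 = 0.25
  3/4 = 0.75
  9/10 = 0.9
Decimals in increasing order: 0.1667 < 0.25 < 0.4444 < 0.75 < 0.9
Writing each back as its fraction gives the sorted order.
Final answer: 1/6, 1/4, 4/9, 3/4, 9/10


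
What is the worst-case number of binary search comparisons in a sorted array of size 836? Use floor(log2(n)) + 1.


Binary search halves the search space each step.
Maximum comparisons = floor(log2(836)) + 1
log2(836) = 9.7074
floor(log2(836)) = 9, so 9 + 1 = 10
Final answer: 10


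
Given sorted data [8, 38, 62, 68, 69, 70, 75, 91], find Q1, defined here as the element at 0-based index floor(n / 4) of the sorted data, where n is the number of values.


The list has n = 8 elements.
Q1 index = floor(8 / 4) = floor(2) = 2
Counting from index 0 in the sorted data, the element at index 2 is 62.
Final answer: 62


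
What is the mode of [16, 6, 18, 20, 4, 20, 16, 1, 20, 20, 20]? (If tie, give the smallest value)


Count the frequency of each value:
  1 appears 1 time(s)
  4 appears 1 time(s)
  6 appears 1 time(s)
  16 appears 2 time(s)
  18 appears 1 time(s)
  20 appears 5 time(s)
Maximum frequency is 5.
Only 20 reaches that frequency, so it is the mode.
Final answer: 20


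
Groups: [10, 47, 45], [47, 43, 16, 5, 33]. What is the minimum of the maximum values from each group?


Find max of each group:
  Group 1: [10, 47, 45] -> max = 47
  Group 2: [47, 43, 16, 5, 33] -> max = 47
Maxes: [47, 47]
Minimum of maxes = 47
Final answer: 47


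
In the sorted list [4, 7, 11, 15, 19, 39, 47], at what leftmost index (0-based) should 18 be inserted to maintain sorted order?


List is sorted: [4, 7, 11, 15, 19, 39, 47]
We need the leftmost position where 18 can be inserted, i.e. the first index whose element is >= 18 (or the end of the list if none is).
Binary search with low=0, high=7 (0-based indices):
  low=0, high=7, mid=3: a[3]=15 < 18, so low = 4
  low=4, high=7, mid=5: a[5]=39 >= 18, so high = 5
  low=4, high=5, mid=4: a[4]=19 >= 18, so high = 4
Now low = high = 4, so the insertion index is 4.
Final answer: 4


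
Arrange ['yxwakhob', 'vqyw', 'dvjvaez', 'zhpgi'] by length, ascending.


Compute lengths:
  'yxwakhob' has length 8
  'vqyw' has length 4
  'dvjvaez' has length 7
  'zhpgi' has length 5
Lengths in increasing order: 4 < 5 < 7 < 8
Listing the words in that order gives the answer.
Final answer: ['vqyw', 'zhpgi', 'dvjvaez', 'yxwakhob']


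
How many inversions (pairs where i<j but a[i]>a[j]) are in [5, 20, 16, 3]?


For each element, count the later elements that are smaller than it:
  5 (index 0): smaller elements after it = [3] -> 1
  20 (index 1): smaller elements after it = [16, 3] -> 2
  16 (index 2): smaller elements after it = [3] -> 1
Total inversions = 1 + 2 + 1 = 4
Final answer: 4


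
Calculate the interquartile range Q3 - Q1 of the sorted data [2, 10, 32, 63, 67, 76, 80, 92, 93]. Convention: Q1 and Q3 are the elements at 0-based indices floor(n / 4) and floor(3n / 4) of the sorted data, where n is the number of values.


The data has n = 9 elements.
Q1 index = floor(9 / 4) = floor(2.25) = 2; Q3 index = floor(3 * 9 / 4) = floor(6.75) = 6
Q1 = element at index 2 = 32
Q3 = element at index 6 = 80
IQR = 80 - 32 = 48
Final answer: 48


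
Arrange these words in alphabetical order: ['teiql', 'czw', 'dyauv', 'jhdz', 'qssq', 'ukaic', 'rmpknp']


Compare strings character by character (the first differing letter decides):
  'czw' < 'dyauv' since 'c' < 'd' at position 1
  'dyauv' < 'jhdz' since 'd' < 'j' at position 1
  'jhdz' < 'qssq' since 'j' < 'q' at position 1
  'qssq' < 'rmpknp' since 'q' < 'r' at position 1
  'rmpknp' < 'teiql' since 'r' < 't' at position 1
  'teiql' < 'ukaic' since 't' < 'u' at position 1
Chaining these comparisons gives the alphabetical order.
Final answer: ['czw', 'dyauv', 'jhdz', 'qssq', 'rmpknp', 'teiql', 'ukaic']


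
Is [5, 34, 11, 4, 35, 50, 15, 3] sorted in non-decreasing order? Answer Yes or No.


Check consecutive pairs:
  5 <= 34? True
  34 <= 11? False
  11 <= 4? False
  4 <= 35? True
  35 <= 50? True
  50 <= 15? False
  15 <= 3? False
4 consecutive pair(s) are out of order, so the list is not sorted.
Final answer: No


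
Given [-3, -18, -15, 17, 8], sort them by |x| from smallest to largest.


Compute absolute values:
  |-3| = 3
  |-18| = 18
  |-15| = 15
  |17| = 17
  |8| = 8
Absolute values in increasing order: 3 < 8 < 15 < 17 < 18
Listing the original numbers in that order gives the answer.
Final answer: [-3, 8, -15, 17, -18]


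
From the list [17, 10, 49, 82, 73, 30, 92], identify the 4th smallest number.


Sort ascending: [10, 17, 30, 49, 73, 82, 92]
The 4th element (1-indexed) is at index 3.
Value = 49
Final answer: 49


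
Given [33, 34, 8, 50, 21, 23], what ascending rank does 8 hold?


Sort ascending: [8, 21, 23, 33, 34, 50]
Find 8 in the sorted list.
8 is at position 1 (1-indexed).
Final answer: 1


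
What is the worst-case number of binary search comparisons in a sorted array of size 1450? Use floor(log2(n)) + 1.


Binary search halves the search space each step.
Maximum comparisons = floor(log2(1450)) + 1
log2(1450) = 10.5018
floor(log2(1450)) = 10, so 10 + 1 = 11
Final answer: 11


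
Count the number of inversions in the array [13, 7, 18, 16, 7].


For each element, count the later elements that are smaller than it:
  13 (index 0): smaller elements after it = [7, 7] -> 2
  7 (index 1): smaller elements after it = [] -> 0
  18 (index 2): smaller elements after it = [16, 7] -> 2
  16 (index 3): smaller elements after it = [7] -> 1
Total inversions = 2 + 0 + 2 + 1 = 5
Final answer: 5


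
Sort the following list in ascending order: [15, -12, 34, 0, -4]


Original list: [15, -12, 34, 0, -4]
Repeatedly take the smallest remaining element:
  Remaining [15, -12, 34, 0, -4] -> smallest is -12
  Remaining [15, 34, 0, -4] -> smallest is -4
  Remaining [15, 34, 0] -> smallest is 0
  Remaining [15, 34] -> smallest is 15
  Remaining [34] -> smallest is 34
Collecting the picks in order gives the sorted list.
Final answer: [-12, -4, 0, 15, 34]


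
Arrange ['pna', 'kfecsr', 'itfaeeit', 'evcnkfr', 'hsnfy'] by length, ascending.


Compute lengths:
  'pna' has length 3
  'kfecsr' has length 6
  'itfaeeit' has length 8
  'evcnkfr' has length 7
  'hsnfy' has length 5
Lengths in increasing order: 3 < 5 < 6 < 7 < 8
Listing the words in that order gives the answer.
Final answer: ['pna', 'hsnfy', 'kfecsr', 'evcnkfr', 'itfaeeit']


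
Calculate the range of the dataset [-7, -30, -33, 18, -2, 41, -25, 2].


Maximum value: 41
Minimum value: -33
Range = 41 - (-33) = 74
Final answer: 74


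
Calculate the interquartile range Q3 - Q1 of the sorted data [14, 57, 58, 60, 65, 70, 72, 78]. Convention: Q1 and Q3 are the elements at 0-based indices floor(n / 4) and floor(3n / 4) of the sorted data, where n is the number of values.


The data has n = 8 elements.
Q1 index = floor(8 / 4) = floor(2) = 2; Q3 index = floor(3 * 8 / 4) = floor(6) = 6
Q1 = element at index 2 = 58
Q3 = element at index 6 = 72
IQR = 72 - 58 = 14
Final answer: 14


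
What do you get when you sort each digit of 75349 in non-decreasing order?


The number 75349 has digits: 7, 5, 3, 4, 9
Sorted: 3, 4, 5, 7, 9
Joining the sorted digits gives the result.
Final answer: 34579


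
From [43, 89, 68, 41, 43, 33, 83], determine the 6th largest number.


Sort descending: [89, 83, 68, 43, 43, 41, 33]
The 6th element (1-indexed) is at index 5.
Value = 41
Final answer: 41


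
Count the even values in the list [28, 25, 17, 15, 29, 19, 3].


Check each element:
  28 is even
  25 is odd
  17 is odd
  15 is odd
  29 is odd
  19 is odd
  3 is odd
Evens: [28]
Count of evens = 1
Final answer: 1


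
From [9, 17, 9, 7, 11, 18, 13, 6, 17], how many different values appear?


List all unique values:
Distinct values: [6, 7, 9, 11, 13, 17, 18]
Count = 7
Final answer: 7


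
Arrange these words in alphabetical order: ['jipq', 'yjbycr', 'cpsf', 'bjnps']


Compare strings character by character (the first differing letter decides):
  'bjnps' < 'cpsf' since 'b' < 'c' at position 1
  'cpsf' < 'jipq' since 'c' < 'j' at position 1
  'jipq' < 'yjbycr' since 'j' < 'y' at position 1
Chaining these comparisons gives the alphabetical order.
Final answer: ['bjnps', 'cpsf', 'jipq', 'yjbycr']


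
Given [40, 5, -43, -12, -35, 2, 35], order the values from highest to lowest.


Original list: [40, 5, -43, -12, -35, 2, 35]
Repeatedly take the largest remaining element:
  Remaining [40, 5, -43, -12, -35, 2, 35] -> largest is 40
  Remaining [5, -43, -12, -35, 2, 35] -> largest is 35
  Remaining [5, -43, -12, -35, 2] -> largest is 5
  Remaining [-43, -12, -35, 2] -> largest is 2
  Remaining [-43, -12, -35] -> largest is -12
  Remaining [-43, -35] -> largest is -35
  Remaining [-43] -> largest is -43
Collecting the picks in order gives the descending list.
Final answer: [40, 35, 5, 2, -12, -35, -43]


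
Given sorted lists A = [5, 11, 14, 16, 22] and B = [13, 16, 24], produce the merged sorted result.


List A: [5, 11, 14, 16, 22]
List B: [13, 16, 24]
Repeatedly compare the front elements and take the smaller:
  5 vs 13 -> take 5
  11 vs 13 -> take 11
  14 vs 13 -> take 13
  14 vs 16 -> take 14
  16 vs 16 -> take 16
  22 vs 16 -> take 16
  22 vs 24 -> take 22
  A is exhausted; append the rest of B: [24]
Final answer: [5, 11, 13, 14, 16, 16, 22, 24]


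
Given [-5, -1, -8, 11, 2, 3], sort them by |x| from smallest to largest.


Compute absolute values:
  |-5| = 5
  |-1| = 1
  |-8| = 8
  |11| = 11
  |2| = 2
  |3| = 3
Absolute values in increasing order: 1 < 2 < 3 < 5 < 8 < 11
Listing the original numbers in that order gives the answer.
Final answer: [-1, 2, 3, -5, -8, 11]


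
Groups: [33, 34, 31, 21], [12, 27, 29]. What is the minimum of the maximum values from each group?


Find max of each group:
  Group 1: [33, 34, 31, 21] -> max = 34
  Group 2: [12, 27, 29] -> max = 29
Maxes: [34, 29]
Minimum of maxes = 29
Final answer: 29


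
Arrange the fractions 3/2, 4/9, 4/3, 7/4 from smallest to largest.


Convert to decimal for comparison:
  3/2 = 1.5
  4/9 = 0.4444
  4/3 = 1.3333
  7/4 = 1.75
Decimals in increasing order: 0.4444 < 1.3333 < 1.5 < 1.75
Writing each back as its fraction gives the sorted order.
Final answer: 4/9, 4/3, 3/2, 7/4


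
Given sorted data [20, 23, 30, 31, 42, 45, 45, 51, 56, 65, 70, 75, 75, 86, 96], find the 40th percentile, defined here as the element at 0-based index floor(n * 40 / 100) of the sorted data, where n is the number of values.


The dataset has n = 15 elements.
Index = floor(15 * 40 / 100) = floor(600 / 100) = floor(6) = 6
Counting from index 0 in the sorted data, the element at index 6 is 45.
Final answer: 45


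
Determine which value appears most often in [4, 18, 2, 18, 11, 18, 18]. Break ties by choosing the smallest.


Count the frequency of each value:
  2 appears 1 time(s)
  4 appears 1 time(s)
  11 appears 1 time(s)
  18 appears 4 time(s)
Maximum frequency is 4.
Only 18 reaches that frequency, so it is the mode.
Final answer: 18


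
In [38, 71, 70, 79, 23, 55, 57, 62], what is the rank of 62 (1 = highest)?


Sort descending: [79, 71, 70, 62, 57, 55, 38, 23]
Find 62 in the sorted list.
62 is at position 4.
Final answer: 4


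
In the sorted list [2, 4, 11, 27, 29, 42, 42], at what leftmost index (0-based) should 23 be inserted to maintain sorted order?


List is sorted: [2, 4, 11, 27, 29, 42, 42]
We need the leftmost position where 23 can be inserted, i.e. the first index whose element is >= 23 (or the end of the list if none is).
Binary search with low=0, high=7 (0-based indices):
  low=0, high=7, mid=3: a[3]=27 >= 23, so high = 3
  low=0, high=3, mid=1: a[1]=4 < 23, so low = 2
  low=2, high=3, mid=2: a[2]=11 < 23, so low = 3
Now low = high = 3, so the insertion index is 3.
Final answer: 3


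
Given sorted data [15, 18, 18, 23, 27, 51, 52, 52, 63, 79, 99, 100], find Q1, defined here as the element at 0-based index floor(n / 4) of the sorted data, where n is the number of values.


The list has n = 12 elements.
Q1 index = floor(12 / 4) = floor(3) = 3
Counting from index 0 in the sorted data, the element at index 3 is 23.
Final answer: 23


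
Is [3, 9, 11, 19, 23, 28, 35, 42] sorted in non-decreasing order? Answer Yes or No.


Check consecutive pairs:
  3 <= 9? True
  9 <= 11? True
  11 <= 19? True
  19 <= 23? True
  23 <= 28? True
  28 <= 35? True
  35 <= 42? True
Every consecutive pair is in order, so the list is non-decreasing.
Final answer: Yes


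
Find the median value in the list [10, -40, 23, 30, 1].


First, sort the list: [-40, 1, 10, 23, 30]
The list has 5 elements (odd count).
The middle index is 2 (0-based), and the element there is 10.
Final answer: 10


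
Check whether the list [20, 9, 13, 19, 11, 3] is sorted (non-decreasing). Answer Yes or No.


Check consecutive pairs:
  20 <= 9? False
  9 <= 13? True
  13 <= 19? True
  19 <= 11? False
  11 <= 3? False
3 consecutive pair(s) are out of order, so the list is not sorted.
Final answer: No


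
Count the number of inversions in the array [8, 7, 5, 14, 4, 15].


For each element, count the later elements that are smaller than it:
  8 (index 0): smaller elements after it = [7, 5, 4] -> 3
  7 (index 1): smaller elements after it = [5, 4] -> 2
  5 (index 2): smaller elements after it = [4] -> 1
  14 (index 3): smaller elements after it = [4] -> 1
  4 (index 4): smaller elements after it = [] -> 0
Total inversions = 3 + 2 + 1 + 1 + 0 = 7
Final answer: 7


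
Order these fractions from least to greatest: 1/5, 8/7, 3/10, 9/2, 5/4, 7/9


Convert to decimal for comparison:
  1/5 = 0.2
  8/7 = 1.1429
  3/10 = 0.3
  9/2 = 4.5
  5/4 = 1.25
  7/9 = 0.7778
Decimals in increasing order: 0.2 < 0.3 < 0.7778 < 1.1429 < 1.25 < 4.5
Writing each back as its fraction gives the sorted order.
Final answer: 1/5, 3/10, 7/9, 8/7, 5/4, 9/2


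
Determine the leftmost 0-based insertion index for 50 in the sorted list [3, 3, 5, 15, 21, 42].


List is sorted: [3, 3, 5, 15, 21, 42]
We need the leftmost position where 50 can be inserted, i.e. the first index whose element is >= 50 (or the end of the list if none is).
Binary search with low=0, high=6 (0-based indices):
  low=0, high=6, mid=3: a[3]=15 < 50, so low = 4
  low=4, high=6, mid=5: a[5]=42 < 50, so low = 6
Now low = high = 6, so the insertion index is 6.
Final answer: 6


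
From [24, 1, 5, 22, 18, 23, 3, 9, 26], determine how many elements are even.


Check each element:
  24 is even
  1 is odd
  5 is odd
  22 is even
  18 is even
  23 is odd
  3 is odd
  9 is odd
  26 is even
Evens: [24, 22, 18, 26]
Count of evens = 4
Final answer: 4


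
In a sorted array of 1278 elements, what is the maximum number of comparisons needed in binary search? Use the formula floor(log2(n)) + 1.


Binary search halves the search space each step.
Maximum comparisons = floor(log2(1278)) + 1
log2(1278) = 10.3197
floor(log2(1278)) = 10, so 10 + 1 = 11
Final answer: 11


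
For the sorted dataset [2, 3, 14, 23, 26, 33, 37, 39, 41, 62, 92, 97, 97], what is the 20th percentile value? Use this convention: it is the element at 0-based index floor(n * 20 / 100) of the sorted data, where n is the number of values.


The dataset has n = 13 elements.
Index = floor(13 * 20 / 100) = floor(260 / 100) = floor(2.6) = 2
Counting from index 0 in the sorted data, the element at index 2 is 14.
Final answer: 14


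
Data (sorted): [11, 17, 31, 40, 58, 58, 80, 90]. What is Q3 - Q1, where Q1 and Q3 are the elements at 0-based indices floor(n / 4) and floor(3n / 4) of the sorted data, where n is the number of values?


The data has n = 8 elements.
Q1 index = floor(8 / 4) = floor(2) = 2; Q3 index = floor(3 * 8 / 4) = floor(6) = 6
Q1 = element at index 2 = 31
Q3 = element at index 6 = 80
IQR = 80 - 31 = 49
Final answer: 49


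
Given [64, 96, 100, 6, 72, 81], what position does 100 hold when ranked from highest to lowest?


Sort descending: [100, 96, 81, 72, 64, 6]
Find 100 in the sorted list.
100 is at position 1.
Final answer: 1


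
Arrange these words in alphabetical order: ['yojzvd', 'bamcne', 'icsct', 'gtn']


Compare strings character by character (the first differing letter decides):
  'bamcne' < 'gtn' since 'b' < 'g' at position 1
  'gtn' < 'icsct' since 'g' < 'i' at position 1
  'icsct' < 'yojzvd' since 'i' < 'y' at position 1
Chaining these comparisons gives the alphabetical order.
Final answer: ['bamcne', 'gtn', 'icsct', 'yojzvd']


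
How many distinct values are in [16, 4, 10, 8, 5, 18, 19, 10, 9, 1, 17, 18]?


List all unique values:
Distinct values: [1, 4, 5, 8, 9, 10, 16, 17, 18, 19]
Count = 10
Final answer: 10


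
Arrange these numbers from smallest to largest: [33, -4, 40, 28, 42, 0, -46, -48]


Original list: [33, -4, 40, 28, 42, 0, -46, -48]
Repeatedly take the smallest remaining element:
  Remaining [33, -4, 40, 28, 42, 0, -46, -48] -> smallest is -48
  Remaining [33, -4, 40, 28, 42, 0, -46] -> smallest is -46
  Remaining [33, -4, 40, 28, 42, 0] -> smallest is -4
  Remaining [33, 40, 28, 42, 0] -> smallest is 0
  Remaining [33, 40, 28, 42] -> smallest is 28
  Remaining [33, 40, 42] -> smallest is 33
  Remaining [40, 42] -> smallest is 40
  Remaining [42] -> smallest is 42
Collecting the picks in order gives the sorted list.
Final answer: [-48, -46, -4, 0, 28, 33, 40, 42]


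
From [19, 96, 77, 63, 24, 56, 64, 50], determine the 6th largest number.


Sort descending: [96, 77, 64, 63, 56, 50, 24, 19]
The 6th element (1-indexed) is at index 5.
Value = 50
Final answer: 50


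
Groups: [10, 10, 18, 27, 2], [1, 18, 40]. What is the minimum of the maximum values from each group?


Find max of each group:
  Group 1: [10, 10, 18, 27, 2] -> max = 27
  Group 2: [1, 18, 40] -> max = 40
Maxes: [27, 40]
Minimum of maxes = 27
Final answer: 27


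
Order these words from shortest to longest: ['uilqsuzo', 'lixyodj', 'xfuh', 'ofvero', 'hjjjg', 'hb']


Compute lengths:
  'uilqsuzo' has length 8
  'lixyodj' has length 7
  'xfuh' has length 4
  'ofvero' has length 6
  'hjjjg' has length 5
  'hb' has length 2
Lengths in increasing order: 2 < 4 < 5 < 6 < 7 < 8
Listing the words in that order gives the answer.
Final answer: ['hb', 'xfuh', 'hjjjg', 'ofvero', 'lixyodj', 'uilqsuzo']


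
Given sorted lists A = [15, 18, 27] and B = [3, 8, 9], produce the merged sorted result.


List A: [15, 18, 27]
List B: [3, 8, 9]
Repeatedly compare the front elements and take the smaller:
  15 vs 3 -> take 3
  15 vs 8 -> take 8
  15 vs 9 -> take 9
  B is exhausted; append the rest of A: [15, 18, 27]
Final answer: [3, 8, 9, 15, 18, 27]


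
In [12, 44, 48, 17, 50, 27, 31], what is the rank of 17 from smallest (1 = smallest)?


Sort ascending: [12, 17, 27, 31, 44, 48, 50]
Find 17 in the sorted list.
17 is at position 2 (1-indexed).
Final answer: 2


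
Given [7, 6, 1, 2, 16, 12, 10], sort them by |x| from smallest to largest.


Compute absolute values:
  |7| = 7
  |6| = 6
  |1| = 1
  |2| = 2
  |16| = 16
  |12| = 12
  |10| = 10
Absolute values in increasing order: 1 < 2 < 6 < 7 < 10 < 12 < 16
Listing the original numbers in that order gives the answer.
Final answer: [1, 2, 6, 7, 10, 12, 16]


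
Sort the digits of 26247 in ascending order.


The number 26247 has digits: 2, 6, 2, 4, 7
Sorted: 2, 2, 4, 6, 7
Joining the sorted digits gives the result.
Final answer: 22467


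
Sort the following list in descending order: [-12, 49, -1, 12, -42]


Original list: [-12, 49, -1, 12, -42]
Repeatedly take the largest remaining element:
  Remaining [-12, 49, -1, 12, -42] -> largest is 49
  Remaining [-12, -1, 12, -42] -> largest is 12
  Remaining [-12, -1, -42] -> largest is -1
  Remaining [-12, -42] -> largest is -12
  Remaining [-42] -> largest is -42
Collecting the picks in order gives the descending list.
Final answer: [49, 12, -1, -12, -42]


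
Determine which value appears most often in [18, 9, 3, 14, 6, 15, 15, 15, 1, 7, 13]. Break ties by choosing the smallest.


Count the frequency of each value:
  1 appears 1 time(s)
  3 appears 1 time(s)
  6 appears 1 time(s)
  7 appears 1 time(s)
  9 appears 1 time(s)
  13 appears 1 time(s)
  14 appears 1 time(s)
  15 appears 3 time(s)
  18 appears 1 time(s)
Maximum frequency is 3.
Only 15 reaches that frequency, so it is the mode.
Final answer: 15


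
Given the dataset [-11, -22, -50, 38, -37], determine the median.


First, sort the list: [-50, -37, -22, -11, 38]
The list has 5 elements (odd count).
The middle index is 2 (0-based), and the element there is -22.
Final answer: -22


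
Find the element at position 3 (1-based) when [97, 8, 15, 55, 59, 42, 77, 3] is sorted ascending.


Sort ascending: [3, 8, 15, 42, 55, 59, 77, 97]
The 3rd element (1-indexed) is at index 2.
Value = 15
Final answer: 15


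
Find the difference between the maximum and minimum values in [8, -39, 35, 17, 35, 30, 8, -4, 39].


Maximum value: 39
Minimum value: -39
Range = 39 - (-39) = 78
Final answer: 78


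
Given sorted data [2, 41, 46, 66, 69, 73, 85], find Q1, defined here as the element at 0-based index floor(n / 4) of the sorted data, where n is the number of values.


The list has n = 7 elements.
Q1 index = floor(7 / 4) = floor(1.75) = 1
Counting from index 0 in the sorted data, the element at index 1 is 41.
Final answer: 41


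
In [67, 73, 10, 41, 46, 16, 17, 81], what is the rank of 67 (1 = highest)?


Sort descending: [81, 73, 67, 46, 41, 17, 16, 10]
Find 67 in the sorted list.
67 is at position 3.
Final answer: 3


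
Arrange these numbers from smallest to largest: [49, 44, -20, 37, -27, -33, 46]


Original list: [49, 44, -20, 37, -27, -33, 46]
Repeatedly take the smallest remaining element:
  Remaining [49, 44, -20, 37, -27, -33, 46] -> smallest is -33
  Remaining [49, 44, -20, 37, -27, 46] -> smallest is -27
  Remaining [49, 44, -20, 37, 46] -> smallest is -20
  Remaining [49, 44, 37, 46] -> smallest is 37
  Remaining [49, 44, 46] -> smallest is 44
  Remaining [49, 46] -> smallest is 46
  Remaining [49] -> smallest is 49
Collecting the picks in order gives the sorted list.
Final answer: [-33, -27, -20, 37, 44, 46, 49]


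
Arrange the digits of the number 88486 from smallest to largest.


The number 88486 has digits: 8, 8, 4, 8, 6
Sorted: 4, 6, 8, 8, 8
Joining the sorted digits gives the result.
Final answer: 46888


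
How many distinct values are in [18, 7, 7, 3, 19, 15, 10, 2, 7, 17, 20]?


List all unique values:
Distinct values: [2, 3, 7, 10, 15, 17, 18, 19, 20]
Count = 9
Final answer: 9


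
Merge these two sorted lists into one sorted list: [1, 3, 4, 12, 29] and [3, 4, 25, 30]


List A: [1, 3, 4, 12, 29]
List B: [3, 4, 25, 30]
Repeatedly compare the front elements and take the smaller:
  1 vs 3 -> take 1
  3 vs 3 -> take 3
  4 vs 3 -> take 3
  4 vs 4 -> take 4
  12 vs 4 -> take 4
  12 vs 25 -> take 12
  29 vs 25 -> take 25
  29 vs 30 -> take 29
  A is exhausted; append the rest of B: [30]
Final answer: [1, 3, 3, 4, 4, 12, 25, 29, 30]


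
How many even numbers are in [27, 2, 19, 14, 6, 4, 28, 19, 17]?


Check each element:
  27 is odd
  2 is even
  19 is odd
  14 is even
  6 is even
  4 is even
  28 is even
  19 is odd
  17 is odd
Evens: [2, 14, 6, 4, 28]
Count of evens = 5
Final answer: 5


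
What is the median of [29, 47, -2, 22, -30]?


First, sort the list: [-30, -2, 22, 29, 47]
The list has 5 elements (odd count).
The middle index is 2 (0-based), and the element there is 22.
Final answer: 22


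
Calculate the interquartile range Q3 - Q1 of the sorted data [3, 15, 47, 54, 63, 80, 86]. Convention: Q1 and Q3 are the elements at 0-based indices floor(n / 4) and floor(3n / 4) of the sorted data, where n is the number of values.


The data has n = 7 elements.
Q1 index = floor(7 / 4) = floor(1.75) = 1; Q3 index = floor(3 * 7 / 4) = floor(5.25) = 5
Q1 = element at index 1 = 15
Q3 = element at index 5 = 80
IQR = 80 - 15 = 65
Final answer: 65


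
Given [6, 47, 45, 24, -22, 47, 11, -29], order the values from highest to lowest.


Original list: [6, 47, 45, 24, -22, 47, 11, -29]
Repeatedly take the largest remaining element:
  Remaining [6, 47, 45, 24, -22, 47, 11, -29] -> largest is 47
  Remaining [6, 45, 24, -22, 47, 11, -29] -> largest is 47
  Remaining [6, 45, 24, -22, 11, -29] -> largest is 45
  Remaining [6, 24, -22, 11, -29] -> largest is 24
  Remaining [6, -22, 11, -29] -> largest is 11
  Remaining [6, -22, -29] -> largest is 6
  Remaining [-22, -29] -> largest is -22
  Remaining [-29] -> largest is -29
Collecting the picks in order gives the descending list.
Final answer: [47, 47, 45, 24, 11, 6, -22, -29]


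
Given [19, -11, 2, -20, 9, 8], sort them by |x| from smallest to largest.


Compute absolute values:
  |19| = 19
  |-11| = 11
  |2| = 2
  |-20| = 20
  |9| = 9
  |8| = 8
Absolute values in increasing order: 2 < 8 < 9 < 11 < 19 < 20
Listing the original numbers in that order gives the answer.
Final answer: [2, 8, 9, -11, 19, -20]


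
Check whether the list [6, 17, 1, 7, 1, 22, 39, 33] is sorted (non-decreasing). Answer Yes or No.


Check consecutive pairs:
  6 <= 17? True
  17 <= 1? False
  1 <= 7? True
  7 <= 1? False
  1 <= 22? True
  22 <= 39? True
  39 <= 33? False
3 consecutive pair(s) are out of order, so the list is not sorted.
Final answer: No


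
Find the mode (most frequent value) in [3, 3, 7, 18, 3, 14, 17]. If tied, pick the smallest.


Count the frequency of each value:
  3 appears 3 time(s)
  7 appears 1 time(s)
  14 appears 1 time(s)
  17 appears 1 time(s)
  18 appears 1 time(s)
Maximum frequency is 3.
Only 3 reaches that frequency, so it is the mode.
Final answer: 3


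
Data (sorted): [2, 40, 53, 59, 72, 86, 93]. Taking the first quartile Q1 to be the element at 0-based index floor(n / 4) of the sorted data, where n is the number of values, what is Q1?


The list has n = 7 elements.
Q1 index = floor(7 / 4) = floor(1.75) = 1
Counting from index 0 in the sorted data, the element at index 1 is 40.
Final answer: 40


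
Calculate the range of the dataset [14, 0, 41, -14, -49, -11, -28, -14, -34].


Maximum value: 41
Minimum value: -49
Range = 41 - (-49) = 90
Final answer: 90


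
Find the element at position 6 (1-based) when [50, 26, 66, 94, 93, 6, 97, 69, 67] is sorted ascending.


Sort ascending: [6, 26, 50, 66, 67, 69, 93, 94, 97]
The 6th element (1-indexed) is at index 5.
Value = 69
Final answer: 69


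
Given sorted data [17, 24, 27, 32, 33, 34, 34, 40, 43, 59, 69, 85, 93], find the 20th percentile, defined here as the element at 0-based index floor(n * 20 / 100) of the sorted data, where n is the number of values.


The dataset has n = 13 elements.
Index = floor(13 * 20 / 100) = floor(260 / 100) = floor(2.6) = 2
Counting from index 0 in the sorted data, the element at index 2 is 27.
Final answer: 27


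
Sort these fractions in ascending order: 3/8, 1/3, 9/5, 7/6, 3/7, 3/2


Convert to decimal for comparison:
  3/8 = 0.375
  1/3 = 0.3333
  9/5 = 1.8
  7/6 = 1.1667
  3/7 = 0.4286
  3/2 = 1.5
Decimals in increasing order: 0.3333 < 0.375 < 0.4286 < 1.1667 < 1.5 < 1.8
Writing each back as its fraction gives the sorted order.
Final answer: 1/3, 3/8, 3/7, 7/6, 3/2, 9/5


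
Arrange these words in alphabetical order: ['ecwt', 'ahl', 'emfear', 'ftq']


Compare strings character by character (the first differing letter decides):
  'ahl' < 'ecwt' since 'a' < 'e' at position 1
  'ecwt' < 'emfear' since 'c' < 'm' at position 2
  'emfear' < 'ftq' since 'e' < 'f' at position 1
Chaining these comparisons gives the alphabetical order.
Final answer: ['ahl', 'ecwt', 'emfear', 'ftq']


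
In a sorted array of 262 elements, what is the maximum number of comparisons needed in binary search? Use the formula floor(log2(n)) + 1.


Binary search halves the search space each step.
Maximum comparisons = floor(log2(262)) + 1
log2(262) = 8.0334
floor(log2(262)) = 8, so 8 + 1 = 9
Final answer: 9


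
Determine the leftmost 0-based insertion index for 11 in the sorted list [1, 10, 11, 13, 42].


List is sorted: [1, 10, 11, 13, 42]
We need the leftmost position where 11 can be inserted, i.e. the first index whose element is >= 11 (or the end of the list if none is).
Binary search with low=0, high=5 (0-based indices):
  low=0, high=5, mid=2: a[2]=11 >= 11, so high = 2
  low=0, high=2, mid=1: a[1]=10 < 11, so low = 2
Now low = high = 2, so the insertion index is 2.
Final answer: 2


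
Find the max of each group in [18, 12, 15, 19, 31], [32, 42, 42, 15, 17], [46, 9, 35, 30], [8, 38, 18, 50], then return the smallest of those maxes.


Find max of each group:
  Group 1: [18, 12, 15, 19, 31] -> max = 31
  Group 2: [32, 42, 42, 15, 17] -> max = 42
  Group 3: [46, 9, 35, 30] -> max = 46
  Group 4: [8, 38, 18, 50] -> max = 50
Maxes: [31, 42, 46, 50]
Minimum of maxes = 31
Final answer: 31


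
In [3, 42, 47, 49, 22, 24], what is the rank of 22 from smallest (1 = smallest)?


Sort ascending: [3, 22, 24, 42, 47, 49]
Find 22 in the sorted list.
22 is at position 2 (1-indexed).
Final answer: 2


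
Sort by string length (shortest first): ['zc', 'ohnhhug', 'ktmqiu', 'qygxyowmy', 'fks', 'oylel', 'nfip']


Compute lengths:
  'zc' has length 2
  'ohnhhug' has length 7
  'ktmqiu' has length 6
  'qygxyowmy' has length 9
  'fks' has length 3
  'oylel' has length 5
  'nfip' has length 4
Lengths in increasing order: 2 < 3 < 4 < 5 < 6 < 7 < 9
Listing the words in that order gives the answer.
Final answer: ['zc', 'fks', 'nfip', 'oylel', 'ktmqiu', 'ohnhhug', 'qygxyowmy']


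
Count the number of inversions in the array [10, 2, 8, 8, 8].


For each element, count the later elements that are smaller than it:
  10 (index 0): smaller elements after it = [2, 8, 8, 8] -> 4
  2 (index 1): smaller elements after it = [] -> 0
  8 (index 2): smaller elements after it = [] -> 0
  8 (index 3): smaller elements after it = [] -> 0
Total inversions = 4 + 0 + 0 + 0 = 4
Final answer: 4


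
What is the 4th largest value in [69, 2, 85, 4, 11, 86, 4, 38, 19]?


Sort descending: [86, 85, 69, 38, 19, 11, 4, 4, 2]
The 4th element (1-indexed) is at index 3.
Value = 38
Final answer: 38


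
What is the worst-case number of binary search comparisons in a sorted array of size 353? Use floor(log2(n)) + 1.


Binary search halves the search space each step.
Maximum comparisons = floor(log2(353)) + 1
log2(353) = 8.4635
floor(log2(353)) = 8, so 8 + 1 = 9
Final answer: 9


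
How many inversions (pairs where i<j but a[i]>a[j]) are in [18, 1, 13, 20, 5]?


For each element, count the later elements that are smaller than it:
  18 (index 0): smaller elements after it = [1, 13, 5] -> 3
  1 (index 1): smaller elements after it = [] -> 0
  13 (index 2): smaller elements after it = [5] -> 1
  20 (index 3): smaller elements after it = [5] -> 1
Total inversions = 3 + 0 + 1 + 1 = 5
Final answer: 5


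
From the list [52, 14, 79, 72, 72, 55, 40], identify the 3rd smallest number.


Sort ascending: [14, 40, 52, 55, 72, 72, 79]
The 3rd element (1-indexed) is at index 2.
Value = 52
Final answer: 52


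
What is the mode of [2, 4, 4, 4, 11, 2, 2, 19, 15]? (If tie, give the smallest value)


Count the frequency of each value:
  2 appears 3 time(s)
  4 appears 3 time(s)
  11 appears 1 time(s)
  15 appears 1 time(s)
  19 appears 1 time(s)
Maximum frequency is 3.
Values reaching that frequency: [2, 4]; the smallest is 2.
Final answer: 2


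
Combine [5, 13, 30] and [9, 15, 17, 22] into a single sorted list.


List A: [5, 13, 30]
List B: [9, 15, 17, 22]
Repeatedly compare the front elements and take the smaller:
  5 vs 9 -> take 5
  13 vs 9 -> take 9
  13 vs 15 -> take 13
  30 vs 15 -> take 15
  30 vs 17 -> take 17
  30 vs 22 -> take 22
  B is exhausted; append the rest of A: [30]
Final answer: [5, 9, 13, 15, 17, 22, 30]


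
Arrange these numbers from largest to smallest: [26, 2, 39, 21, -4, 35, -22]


Original list: [26, 2, 39, 21, -4, 35, -22]
Repeatedly take the largest remaining element:
  Remaining [26, 2, 39, 21, -4, 35, -22] -> largest is 39
  Remaining [26, 2, 21, -4, 35, -22] -> largest is 35
  Remaining [26, 2, 21, -4, -22] -> largest is 26
  Remaining [2, 21, -4, -22] -> largest is 21
  Remaining [2, -4, -22] -> largest is 2
  Remaining [-4, -22] -> largest is -4
  Remaining [-22] -> largest is -22
Collecting the picks in order gives the descending list.
Final answer: [39, 35, 26, 21, 2, -4, -22]


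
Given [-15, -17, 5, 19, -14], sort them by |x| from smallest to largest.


Compute absolute values:
  |-15| = 15
  |-17| = 17
  |5| = 5
  |19| = 19
  |-14| = 14
Absolute values in increasing order: 5 < 14 < 15 < 17 < 19
Listing the original numbers in that order gives the answer.
Final answer: [5, -14, -15, -17, 19]


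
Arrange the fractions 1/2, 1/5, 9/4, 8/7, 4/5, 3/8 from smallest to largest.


Convert to decimal for comparison:
  1/2 = 0.5
  1/5 = 0.2
  9/4 = 2.25
  8/7 = 1.1429
  4/5 = 0.8
  3/8 = 0.375
Decimals in increasing order: 0.2 < 0.375 < 0.5 < 0.8 < 1.1429 < 2.25
Writing each back as its fraction gives the sorted order.
Final answer: 1/5, 3/8, 1/2, 4/5, 8/7, 9/4


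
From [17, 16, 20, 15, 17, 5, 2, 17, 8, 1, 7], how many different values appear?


List all unique values:
Distinct values: [1, 2, 5, 7, 8, 15, 16, 17, 20]
Count = 9
Final answer: 9


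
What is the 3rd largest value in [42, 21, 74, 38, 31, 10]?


Sort descending: [74, 42, 38, 31, 21, 10]
The 3rd element (1-indexed) is at index 2.
Value = 38
Final answer: 38


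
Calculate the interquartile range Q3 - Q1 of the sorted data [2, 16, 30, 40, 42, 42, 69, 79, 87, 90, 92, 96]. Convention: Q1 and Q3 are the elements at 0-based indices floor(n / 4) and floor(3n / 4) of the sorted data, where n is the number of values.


The data has n = 12 elements.
Q1 index = floor(12 / 4) = floor(3) = 3; Q3 index = floor(3 * 12 / 4) = floor(9) = 9
Q1 = element at index 3 = 40
Q3 = element at index 9 = 90
IQR = 90 - 40 = 50
Final answer: 50
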